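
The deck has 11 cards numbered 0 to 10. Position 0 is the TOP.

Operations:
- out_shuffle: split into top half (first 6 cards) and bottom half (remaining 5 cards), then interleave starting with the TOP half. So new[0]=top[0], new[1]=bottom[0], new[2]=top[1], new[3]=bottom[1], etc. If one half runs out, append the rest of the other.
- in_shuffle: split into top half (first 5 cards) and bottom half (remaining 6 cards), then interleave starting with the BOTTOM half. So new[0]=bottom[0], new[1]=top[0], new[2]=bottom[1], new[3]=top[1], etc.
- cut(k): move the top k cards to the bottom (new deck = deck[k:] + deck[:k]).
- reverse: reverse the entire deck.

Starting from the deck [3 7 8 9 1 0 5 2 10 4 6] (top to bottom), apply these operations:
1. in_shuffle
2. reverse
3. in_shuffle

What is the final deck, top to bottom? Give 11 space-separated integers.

After op 1 (in_shuffle): [0 3 5 7 2 8 10 9 4 1 6]
After op 2 (reverse): [6 1 4 9 10 8 2 7 5 3 0]
After op 3 (in_shuffle): [8 6 2 1 7 4 5 9 3 10 0]

Answer: 8 6 2 1 7 4 5 9 3 10 0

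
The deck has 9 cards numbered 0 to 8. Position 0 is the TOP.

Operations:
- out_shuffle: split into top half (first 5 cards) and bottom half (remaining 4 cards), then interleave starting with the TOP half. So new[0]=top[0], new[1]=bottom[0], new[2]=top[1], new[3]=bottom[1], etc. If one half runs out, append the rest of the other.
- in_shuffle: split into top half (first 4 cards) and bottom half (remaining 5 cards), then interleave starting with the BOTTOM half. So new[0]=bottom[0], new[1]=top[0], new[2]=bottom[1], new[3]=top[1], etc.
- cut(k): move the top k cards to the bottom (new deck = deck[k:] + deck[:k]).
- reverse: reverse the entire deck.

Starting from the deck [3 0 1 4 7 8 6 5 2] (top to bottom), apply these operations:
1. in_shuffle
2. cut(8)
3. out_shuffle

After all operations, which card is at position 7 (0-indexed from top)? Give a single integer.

After op 1 (in_shuffle): [7 3 8 0 6 1 5 4 2]
After op 2 (cut(8)): [2 7 3 8 0 6 1 5 4]
After op 3 (out_shuffle): [2 6 7 1 3 5 8 4 0]
Position 7: card 4.

Answer: 4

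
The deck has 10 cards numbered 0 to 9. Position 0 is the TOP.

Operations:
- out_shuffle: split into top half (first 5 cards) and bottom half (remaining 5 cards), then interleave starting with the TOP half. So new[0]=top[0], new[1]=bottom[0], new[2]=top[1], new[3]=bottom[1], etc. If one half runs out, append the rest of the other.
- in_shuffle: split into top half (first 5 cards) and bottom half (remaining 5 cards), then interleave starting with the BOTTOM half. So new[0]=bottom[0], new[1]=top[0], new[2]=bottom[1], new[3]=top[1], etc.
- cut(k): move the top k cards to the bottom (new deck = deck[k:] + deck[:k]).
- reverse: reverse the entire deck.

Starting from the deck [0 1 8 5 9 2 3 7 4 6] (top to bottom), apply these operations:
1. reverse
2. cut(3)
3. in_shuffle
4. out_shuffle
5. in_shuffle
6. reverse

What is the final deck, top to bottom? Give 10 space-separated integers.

Answer: 0 8 4 6 3 7 9 2 1 5

Derivation:
After op 1 (reverse): [6 4 7 3 2 9 5 8 1 0]
After op 2 (cut(3)): [3 2 9 5 8 1 0 6 4 7]
After op 3 (in_shuffle): [1 3 0 2 6 9 4 5 7 8]
After op 4 (out_shuffle): [1 9 3 4 0 5 2 7 6 8]
After op 5 (in_shuffle): [5 1 2 9 7 3 6 4 8 0]
After op 6 (reverse): [0 8 4 6 3 7 9 2 1 5]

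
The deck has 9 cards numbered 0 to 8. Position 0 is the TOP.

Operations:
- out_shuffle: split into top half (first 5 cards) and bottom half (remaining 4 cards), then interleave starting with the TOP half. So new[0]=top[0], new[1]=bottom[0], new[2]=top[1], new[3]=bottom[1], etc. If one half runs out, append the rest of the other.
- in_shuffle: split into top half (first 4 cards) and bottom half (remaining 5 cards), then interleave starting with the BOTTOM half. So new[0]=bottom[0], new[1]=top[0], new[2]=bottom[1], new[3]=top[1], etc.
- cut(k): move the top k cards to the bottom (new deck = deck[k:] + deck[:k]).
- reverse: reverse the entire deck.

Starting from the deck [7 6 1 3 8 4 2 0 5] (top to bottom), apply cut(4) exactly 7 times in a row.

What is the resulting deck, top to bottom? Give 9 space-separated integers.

Answer: 6 1 3 8 4 2 0 5 7

Derivation:
After op 1 (cut(4)): [8 4 2 0 5 7 6 1 3]
After op 2 (cut(4)): [5 7 6 1 3 8 4 2 0]
After op 3 (cut(4)): [3 8 4 2 0 5 7 6 1]
After op 4 (cut(4)): [0 5 7 6 1 3 8 4 2]
After op 5 (cut(4)): [1 3 8 4 2 0 5 7 6]
After op 6 (cut(4)): [2 0 5 7 6 1 3 8 4]
After op 7 (cut(4)): [6 1 3 8 4 2 0 5 7]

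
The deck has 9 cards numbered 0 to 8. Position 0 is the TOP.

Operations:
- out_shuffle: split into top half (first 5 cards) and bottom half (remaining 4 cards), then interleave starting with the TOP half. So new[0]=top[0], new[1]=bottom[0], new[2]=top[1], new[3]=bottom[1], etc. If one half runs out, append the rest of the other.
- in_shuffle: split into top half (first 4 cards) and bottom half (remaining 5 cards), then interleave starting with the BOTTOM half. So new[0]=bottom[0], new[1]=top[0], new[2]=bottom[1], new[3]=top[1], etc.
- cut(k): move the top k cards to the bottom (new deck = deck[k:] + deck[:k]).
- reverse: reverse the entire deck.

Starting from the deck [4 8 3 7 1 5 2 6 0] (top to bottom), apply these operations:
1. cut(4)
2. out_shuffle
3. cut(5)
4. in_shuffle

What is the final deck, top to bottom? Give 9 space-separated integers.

After op 1 (cut(4)): [1 5 2 6 0 4 8 3 7]
After op 2 (out_shuffle): [1 4 5 8 2 3 6 7 0]
After op 3 (cut(5)): [3 6 7 0 1 4 5 8 2]
After op 4 (in_shuffle): [1 3 4 6 5 7 8 0 2]

Answer: 1 3 4 6 5 7 8 0 2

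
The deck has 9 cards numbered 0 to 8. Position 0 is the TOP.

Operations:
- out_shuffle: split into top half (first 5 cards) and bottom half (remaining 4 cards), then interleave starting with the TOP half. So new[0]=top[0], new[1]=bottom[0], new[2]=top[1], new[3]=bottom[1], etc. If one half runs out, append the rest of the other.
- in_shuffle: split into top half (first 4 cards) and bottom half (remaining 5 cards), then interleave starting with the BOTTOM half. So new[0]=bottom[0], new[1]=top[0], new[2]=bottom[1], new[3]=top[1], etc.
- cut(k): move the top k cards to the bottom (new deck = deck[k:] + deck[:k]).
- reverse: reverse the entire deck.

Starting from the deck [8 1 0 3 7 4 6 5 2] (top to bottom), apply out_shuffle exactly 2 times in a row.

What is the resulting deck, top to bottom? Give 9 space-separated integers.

After op 1 (out_shuffle): [8 4 1 6 0 5 3 2 7]
After op 2 (out_shuffle): [8 5 4 3 1 2 6 7 0]

Answer: 8 5 4 3 1 2 6 7 0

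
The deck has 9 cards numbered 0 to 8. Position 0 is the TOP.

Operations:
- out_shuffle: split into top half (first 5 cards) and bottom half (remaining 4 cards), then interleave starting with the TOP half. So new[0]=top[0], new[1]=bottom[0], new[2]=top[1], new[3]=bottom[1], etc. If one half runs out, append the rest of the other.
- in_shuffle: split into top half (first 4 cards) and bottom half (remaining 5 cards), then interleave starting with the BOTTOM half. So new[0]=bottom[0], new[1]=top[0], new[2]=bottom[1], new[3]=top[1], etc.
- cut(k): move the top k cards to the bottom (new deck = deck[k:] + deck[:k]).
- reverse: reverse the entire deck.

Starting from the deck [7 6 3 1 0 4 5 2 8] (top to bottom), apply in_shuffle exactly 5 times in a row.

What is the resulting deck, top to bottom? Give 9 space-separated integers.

After op 1 (in_shuffle): [0 7 4 6 5 3 2 1 8]
After op 2 (in_shuffle): [5 0 3 7 2 4 1 6 8]
After op 3 (in_shuffle): [2 5 4 0 1 3 6 7 8]
After op 4 (in_shuffle): [1 2 3 5 6 4 7 0 8]
After op 5 (in_shuffle): [6 1 4 2 7 3 0 5 8]

Answer: 6 1 4 2 7 3 0 5 8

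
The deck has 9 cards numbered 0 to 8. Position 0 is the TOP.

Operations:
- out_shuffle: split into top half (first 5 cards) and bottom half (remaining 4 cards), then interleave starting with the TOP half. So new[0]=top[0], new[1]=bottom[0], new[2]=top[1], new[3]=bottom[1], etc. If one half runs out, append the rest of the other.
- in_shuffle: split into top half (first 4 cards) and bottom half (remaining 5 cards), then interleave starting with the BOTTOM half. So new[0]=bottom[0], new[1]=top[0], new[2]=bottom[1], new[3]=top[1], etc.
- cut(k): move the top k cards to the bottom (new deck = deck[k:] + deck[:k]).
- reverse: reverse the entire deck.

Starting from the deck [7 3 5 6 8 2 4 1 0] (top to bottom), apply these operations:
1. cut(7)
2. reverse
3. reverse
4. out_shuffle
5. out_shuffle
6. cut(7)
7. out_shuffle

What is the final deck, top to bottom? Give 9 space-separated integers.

Answer: 5 3 7 0 1 4 2 8 6

Derivation:
After op 1 (cut(7)): [1 0 7 3 5 6 8 2 4]
After op 2 (reverse): [4 2 8 6 5 3 7 0 1]
After op 3 (reverse): [1 0 7 3 5 6 8 2 4]
After op 4 (out_shuffle): [1 6 0 8 7 2 3 4 5]
After op 5 (out_shuffle): [1 2 6 3 0 4 8 5 7]
After op 6 (cut(7)): [5 7 1 2 6 3 0 4 8]
After op 7 (out_shuffle): [5 3 7 0 1 4 2 8 6]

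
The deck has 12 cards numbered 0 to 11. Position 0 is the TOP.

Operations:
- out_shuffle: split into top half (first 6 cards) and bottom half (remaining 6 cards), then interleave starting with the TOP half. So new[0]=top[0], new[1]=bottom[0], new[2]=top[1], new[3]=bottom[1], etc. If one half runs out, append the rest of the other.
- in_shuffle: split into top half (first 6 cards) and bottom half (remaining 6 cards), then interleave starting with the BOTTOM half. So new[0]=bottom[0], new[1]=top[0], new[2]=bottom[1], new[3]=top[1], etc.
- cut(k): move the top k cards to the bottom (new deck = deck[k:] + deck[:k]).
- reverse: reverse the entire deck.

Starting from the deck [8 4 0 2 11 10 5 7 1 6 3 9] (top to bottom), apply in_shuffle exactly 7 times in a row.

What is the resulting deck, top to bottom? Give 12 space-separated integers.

After op 1 (in_shuffle): [5 8 7 4 1 0 6 2 3 11 9 10]
After op 2 (in_shuffle): [6 5 2 8 3 7 11 4 9 1 10 0]
After op 3 (in_shuffle): [11 6 4 5 9 2 1 8 10 3 0 7]
After op 4 (in_shuffle): [1 11 8 6 10 4 3 5 0 9 7 2]
After op 5 (in_shuffle): [3 1 5 11 0 8 9 6 7 10 2 4]
After op 6 (in_shuffle): [9 3 6 1 7 5 10 11 2 0 4 8]
After op 7 (in_shuffle): [10 9 11 3 2 6 0 1 4 7 8 5]

Answer: 10 9 11 3 2 6 0 1 4 7 8 5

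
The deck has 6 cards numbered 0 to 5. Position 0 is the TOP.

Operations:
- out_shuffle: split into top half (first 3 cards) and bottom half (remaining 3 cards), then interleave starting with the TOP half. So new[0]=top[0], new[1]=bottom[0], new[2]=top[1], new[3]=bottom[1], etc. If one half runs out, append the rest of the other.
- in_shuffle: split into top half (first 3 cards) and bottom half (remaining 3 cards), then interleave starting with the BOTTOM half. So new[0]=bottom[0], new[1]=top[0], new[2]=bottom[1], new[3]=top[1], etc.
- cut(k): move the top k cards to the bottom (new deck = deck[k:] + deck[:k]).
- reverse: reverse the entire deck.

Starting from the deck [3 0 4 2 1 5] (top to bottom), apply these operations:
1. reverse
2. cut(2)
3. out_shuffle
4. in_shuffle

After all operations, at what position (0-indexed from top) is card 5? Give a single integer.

Answer: 0

Derivation:
After op 1 (reverse): [5 1 2 4 0 3]
After op 2 (cut(2)): [2 4 0 3 5 1]
After op 3 (out_shuffle): [2 3 4 5 0 1]
After op 4 (in_shuffle): [5 2 0 3 1 4]
Card 5 is at position 0.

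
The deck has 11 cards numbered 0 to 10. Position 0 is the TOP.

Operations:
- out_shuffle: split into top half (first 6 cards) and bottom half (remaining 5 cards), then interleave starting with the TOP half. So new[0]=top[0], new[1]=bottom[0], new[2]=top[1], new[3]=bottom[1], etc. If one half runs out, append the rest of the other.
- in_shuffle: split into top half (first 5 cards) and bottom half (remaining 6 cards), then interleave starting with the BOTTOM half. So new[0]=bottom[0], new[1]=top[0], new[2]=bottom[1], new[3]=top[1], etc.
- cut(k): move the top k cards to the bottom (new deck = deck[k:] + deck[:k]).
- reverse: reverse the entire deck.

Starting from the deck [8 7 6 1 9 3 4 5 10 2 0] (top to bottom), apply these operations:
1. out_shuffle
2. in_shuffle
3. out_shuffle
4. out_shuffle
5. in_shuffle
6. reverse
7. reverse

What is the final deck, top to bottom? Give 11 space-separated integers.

Answer: 2 10 5 4 3 9 1 6 7 8 0

Derivation:
After op 1 (out_shuffle): [8 4 7 5 6 10 1 2 9 0 3]
After op 2 (in_shuffle): [10 8 1 4 2 7 9 5 0 6 3]
After op 3 (out_shuffle): [10 9 8 5 1 0 4 6 2 3 7]
After op 4 (out_shuffle): [10 4 9 6 8 2 5 3 1 7 0]
After op 5 (in_shuffle): [2 10 5 4 3 9 1 6 7 8 0]
After op 6 (reverse): [0 8 7 6 1 9 3 4 5 10 2]
After op 7 (reverse): [2 10 5 4 3 9 1 6 7 8 0]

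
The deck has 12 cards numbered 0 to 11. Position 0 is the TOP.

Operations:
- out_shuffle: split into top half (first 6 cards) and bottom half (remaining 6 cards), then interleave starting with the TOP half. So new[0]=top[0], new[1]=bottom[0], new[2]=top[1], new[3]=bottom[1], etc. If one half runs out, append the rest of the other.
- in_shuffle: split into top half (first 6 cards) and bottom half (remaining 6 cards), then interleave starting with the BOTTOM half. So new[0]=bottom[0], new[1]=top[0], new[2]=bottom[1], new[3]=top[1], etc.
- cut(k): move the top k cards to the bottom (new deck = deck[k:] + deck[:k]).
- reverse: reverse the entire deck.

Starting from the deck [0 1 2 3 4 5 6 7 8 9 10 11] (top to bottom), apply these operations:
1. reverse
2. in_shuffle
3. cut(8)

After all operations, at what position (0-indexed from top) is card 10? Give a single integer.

Answer: 7

Derivation:
After op 1 (reverse): [11 10 9 8 7 6 5 4 3 2 1 0]
After op 2 (in_shuffle): [5 11 4 10 3 9 2 8 1 7 0 6]
After op 3 (cut(8)): [1 7 0 6 5 11 4 10 3 9 2 8]
Card 10 is at position 7.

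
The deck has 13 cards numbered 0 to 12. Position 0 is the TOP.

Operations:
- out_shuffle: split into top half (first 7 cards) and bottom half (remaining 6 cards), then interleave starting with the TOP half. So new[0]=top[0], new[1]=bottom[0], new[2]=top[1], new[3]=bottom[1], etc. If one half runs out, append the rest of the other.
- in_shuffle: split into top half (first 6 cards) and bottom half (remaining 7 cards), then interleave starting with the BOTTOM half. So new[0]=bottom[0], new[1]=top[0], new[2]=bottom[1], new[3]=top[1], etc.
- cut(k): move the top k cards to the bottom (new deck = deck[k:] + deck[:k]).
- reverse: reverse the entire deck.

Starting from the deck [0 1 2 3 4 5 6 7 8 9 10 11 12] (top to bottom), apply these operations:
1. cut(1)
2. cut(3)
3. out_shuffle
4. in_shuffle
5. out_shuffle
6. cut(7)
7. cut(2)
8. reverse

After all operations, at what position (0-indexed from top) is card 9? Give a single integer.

Answer: 5

Derivation:
After op 1 (cut(1)): [1 2 3 4 5 6 7 8 9 10 11 12 0]
After op 2 (cut(3)): [4 5 6 7 8 9 10 11 12 0 1 2 3]
After op 3 (out_shuffle): [4 11 5 12 6 0 7 1 8 2 9 3 10]
After op 4 (in_shuffle): [7 4 1 11 8 5 2 12 9 6 3 0 10]
After op 5 (out_shuffle): [7 12 4 9 1 6 11 3 8 0 5 10 2]
After op 6 (cut(7)): [3 8 0 5 10 2 7 12 4 9 1 6 11]
After op 7 (cut(2)): [0 5 10 2 7 12 4 9 1 6 11 3 8]
After op 8 (reverse): [8 3 11 6 1 9 4 12 7 2 10 5 0]
Card 9 is at position 5.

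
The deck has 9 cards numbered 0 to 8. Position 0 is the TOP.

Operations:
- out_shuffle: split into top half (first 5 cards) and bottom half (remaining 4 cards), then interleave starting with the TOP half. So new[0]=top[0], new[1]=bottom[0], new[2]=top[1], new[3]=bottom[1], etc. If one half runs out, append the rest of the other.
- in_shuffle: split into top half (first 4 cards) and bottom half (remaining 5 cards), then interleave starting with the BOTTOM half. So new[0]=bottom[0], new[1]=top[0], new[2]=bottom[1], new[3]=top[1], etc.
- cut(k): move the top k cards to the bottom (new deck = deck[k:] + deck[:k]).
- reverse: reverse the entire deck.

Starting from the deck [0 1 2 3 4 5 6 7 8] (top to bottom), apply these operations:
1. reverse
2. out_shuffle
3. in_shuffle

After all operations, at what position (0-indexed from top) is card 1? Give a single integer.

Answer: 2

Derivation:
After op 1 (reverse): [8 7 6 5 4 3 2 1 0]
After op 2 (out_shuffle): [8 3 7 2 6 1 5 0 4]
After op 3 (in_shuffle): [6 8 1 3 5 7 0 2 4]
Card 1 is at position 2.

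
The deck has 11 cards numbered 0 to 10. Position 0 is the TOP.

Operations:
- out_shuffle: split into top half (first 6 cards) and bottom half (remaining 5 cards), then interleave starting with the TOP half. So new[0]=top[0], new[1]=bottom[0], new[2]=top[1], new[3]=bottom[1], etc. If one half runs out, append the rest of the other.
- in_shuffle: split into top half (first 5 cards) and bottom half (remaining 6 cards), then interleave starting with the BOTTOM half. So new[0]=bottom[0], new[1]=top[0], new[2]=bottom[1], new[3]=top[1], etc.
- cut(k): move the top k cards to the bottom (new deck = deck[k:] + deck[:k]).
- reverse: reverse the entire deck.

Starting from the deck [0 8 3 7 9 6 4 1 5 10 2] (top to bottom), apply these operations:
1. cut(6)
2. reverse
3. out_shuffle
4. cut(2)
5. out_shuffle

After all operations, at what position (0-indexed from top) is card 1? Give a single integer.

Answer: 10

Derivation:
After op 1 (cut(6)): [4 1 5 10 2 0 8 3 7 9 6]
After op 2 (reverse): [6 9 7 3 8 0 2 10 5 1 4]
After op 3 (out_shuffle): [6 2 9 10 7 5 3 1 8 4 0]
After op 4 (cut(2)): [9 10 7 5 3 1 8 4 0 6 2]
After op 5 (out_shuffle): [9 8 10 4 7 0 5 6 3 2 1]
Card 1 is at position 10.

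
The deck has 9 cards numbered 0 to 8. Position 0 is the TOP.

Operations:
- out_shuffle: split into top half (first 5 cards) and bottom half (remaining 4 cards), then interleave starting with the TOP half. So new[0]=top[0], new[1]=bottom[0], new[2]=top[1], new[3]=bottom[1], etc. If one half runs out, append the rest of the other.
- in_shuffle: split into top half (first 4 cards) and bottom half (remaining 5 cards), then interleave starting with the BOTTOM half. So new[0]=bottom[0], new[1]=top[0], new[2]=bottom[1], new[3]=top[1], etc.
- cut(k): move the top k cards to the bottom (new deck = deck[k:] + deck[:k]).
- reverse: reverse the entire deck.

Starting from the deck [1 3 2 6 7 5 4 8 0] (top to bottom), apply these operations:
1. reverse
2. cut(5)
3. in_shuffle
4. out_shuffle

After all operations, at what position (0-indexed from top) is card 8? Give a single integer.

Answer: 4

Derivation:
After op 1 (reverse): [0 8 4 5 7 6 2 3 1]
After op 2 (cut(5)): [6 2 3 1 0 8 4 5 7]
After op 3 (in_shuffle): [0 6 8 2 4 3 5 1 7]
After op 4 (out_shuffle): [0 3 6 5 8 1 2 7 4]
Card 8 is at position 4.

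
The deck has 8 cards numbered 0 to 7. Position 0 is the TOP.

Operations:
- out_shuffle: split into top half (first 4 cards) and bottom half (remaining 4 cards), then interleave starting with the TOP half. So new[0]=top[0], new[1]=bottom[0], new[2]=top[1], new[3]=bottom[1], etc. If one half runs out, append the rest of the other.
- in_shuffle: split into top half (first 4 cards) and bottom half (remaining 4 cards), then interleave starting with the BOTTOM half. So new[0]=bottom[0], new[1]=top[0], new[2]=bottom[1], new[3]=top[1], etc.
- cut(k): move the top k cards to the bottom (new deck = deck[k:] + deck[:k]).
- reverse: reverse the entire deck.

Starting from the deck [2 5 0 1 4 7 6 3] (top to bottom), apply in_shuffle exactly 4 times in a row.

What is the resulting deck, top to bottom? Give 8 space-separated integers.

Answer: 1 3 0 6 5 7 2 4

Derivation:
After op 1 (in_shuffle): [4 2 7 5 6 0 3 1]
After op 2 (in_shuffle): [6 4 0 2 3 7 1 5]
After op 3 (in_shuffle): [3 6 7 4 1 0 5 2]
After op 4 (in_shuffle): [1 3 0 6 5 7 2 4]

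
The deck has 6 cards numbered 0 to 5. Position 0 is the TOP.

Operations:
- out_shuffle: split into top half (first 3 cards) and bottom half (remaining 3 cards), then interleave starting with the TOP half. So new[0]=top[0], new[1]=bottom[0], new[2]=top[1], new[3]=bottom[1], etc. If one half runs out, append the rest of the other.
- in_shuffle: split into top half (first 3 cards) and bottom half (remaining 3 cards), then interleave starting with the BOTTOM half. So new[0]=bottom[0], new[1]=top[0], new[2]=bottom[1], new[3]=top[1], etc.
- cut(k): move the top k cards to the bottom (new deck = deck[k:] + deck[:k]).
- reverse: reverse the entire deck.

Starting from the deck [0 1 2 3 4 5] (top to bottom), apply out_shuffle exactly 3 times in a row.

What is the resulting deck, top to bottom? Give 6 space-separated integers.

Answer: 0 2 4 1 3 5

Derivation:
After op 1 (out_shuffle): [0 3 1 4 2 5]
After op 2 (out_shuffle): [0 4 3 2 1 5]
After op 3 (out_shuffle): [0 2 4 1 3 5]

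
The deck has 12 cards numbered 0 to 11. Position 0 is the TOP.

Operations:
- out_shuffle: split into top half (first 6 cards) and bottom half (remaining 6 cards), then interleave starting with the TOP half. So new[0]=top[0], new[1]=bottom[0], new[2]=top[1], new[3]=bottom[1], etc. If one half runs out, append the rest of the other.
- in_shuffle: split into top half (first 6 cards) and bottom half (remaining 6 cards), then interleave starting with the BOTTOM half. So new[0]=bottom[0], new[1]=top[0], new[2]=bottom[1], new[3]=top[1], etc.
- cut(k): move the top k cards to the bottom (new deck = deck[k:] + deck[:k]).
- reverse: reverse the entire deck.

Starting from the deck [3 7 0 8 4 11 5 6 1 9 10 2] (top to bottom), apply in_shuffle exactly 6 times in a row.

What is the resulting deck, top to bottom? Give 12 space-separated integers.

After op 1 (in_shuffle): [5 3 6 7 1 0 9 8 10 4 2 11]
After op 2 (in_shuffle): [9 5 8 3 10 6 4 7 2 1 11 0]
After op 3 (in_shuffle): [4 9 7 5 2 8 1 3 11 10 0 6]
After op 4 (in_shuffle): [1 4 3 9 11 7 10 5 0 2 6 8]
After op 5 (in_shuffle): [10 1 5 4 0 3 2 9 6 11 8 7]
After op 6 (in_shuffle): [2 10 9 1 6 5 11 4 8 0 7 3]

Answer: 2 10 9 1 6 5 11 4 8 0 7 3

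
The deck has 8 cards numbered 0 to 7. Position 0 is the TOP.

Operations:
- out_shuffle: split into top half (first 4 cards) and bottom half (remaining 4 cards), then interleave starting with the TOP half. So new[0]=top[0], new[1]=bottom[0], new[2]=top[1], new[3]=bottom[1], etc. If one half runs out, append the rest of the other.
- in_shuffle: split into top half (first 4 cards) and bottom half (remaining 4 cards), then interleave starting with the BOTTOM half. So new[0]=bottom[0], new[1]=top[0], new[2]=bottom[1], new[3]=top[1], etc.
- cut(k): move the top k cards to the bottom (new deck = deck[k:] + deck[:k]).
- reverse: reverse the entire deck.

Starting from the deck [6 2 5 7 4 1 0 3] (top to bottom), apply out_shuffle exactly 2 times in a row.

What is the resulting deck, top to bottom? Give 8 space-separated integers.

After op 1 (out_shuffle): [6 4 2 1 5 0 7 3]
After op 2 (out_shuffle): [6 5 4 0 2 7 1 3]

Answer: 6 5 4 0 2 7 1 3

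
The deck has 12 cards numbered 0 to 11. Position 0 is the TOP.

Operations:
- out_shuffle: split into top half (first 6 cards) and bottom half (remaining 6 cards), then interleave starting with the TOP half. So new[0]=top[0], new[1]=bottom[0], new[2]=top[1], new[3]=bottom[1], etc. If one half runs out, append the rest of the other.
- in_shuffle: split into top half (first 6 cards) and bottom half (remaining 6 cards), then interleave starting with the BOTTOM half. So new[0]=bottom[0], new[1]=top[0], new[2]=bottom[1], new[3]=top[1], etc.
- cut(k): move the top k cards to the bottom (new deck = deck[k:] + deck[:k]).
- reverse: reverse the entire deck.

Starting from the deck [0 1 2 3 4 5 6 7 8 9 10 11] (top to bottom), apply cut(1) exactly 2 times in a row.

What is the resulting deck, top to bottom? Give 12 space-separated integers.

Answer: 2 3 4 5 6 7 8 9 10 11 0 1

Derivation:
After op 1 (cut(1)): [1 2 3 4 5 6 7 8 9 10 11 0]
After op 2 (cut(1)): [2 3 4 5 6 7 8 9 10 11 0 1]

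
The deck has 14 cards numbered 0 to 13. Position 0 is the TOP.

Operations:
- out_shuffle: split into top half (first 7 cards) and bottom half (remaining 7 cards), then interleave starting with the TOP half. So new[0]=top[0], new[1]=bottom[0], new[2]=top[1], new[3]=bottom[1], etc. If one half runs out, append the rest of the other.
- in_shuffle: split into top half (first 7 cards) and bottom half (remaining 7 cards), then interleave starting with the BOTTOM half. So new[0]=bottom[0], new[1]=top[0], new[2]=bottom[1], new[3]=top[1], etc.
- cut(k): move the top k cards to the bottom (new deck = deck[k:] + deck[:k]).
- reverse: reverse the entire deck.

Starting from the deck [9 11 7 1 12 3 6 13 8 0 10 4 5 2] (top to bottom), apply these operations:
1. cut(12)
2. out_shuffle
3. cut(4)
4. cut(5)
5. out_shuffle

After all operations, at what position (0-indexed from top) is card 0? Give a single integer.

After op 1 (cut(12)): [5 2 9 11 7 1 12 3 6 13 8 0 10 4]
After op 2 (out_shuffle): [5 3 2 6 9 13 11 8 7 0 1 10 12 4]
After op 3 (cut(4)): [9 13 11 8 7 0 1 10 12 4 5 3 2 6]
After op 4 (cut(5)): [0 1 10 12 4 5 3 2 6 9 13 11 8 7]
After op 5 (out_shuffle): [0 2 1 6 10 9 12 13 4 11 5 8 3 7]
Card 0 is at position 0.

Answer: 0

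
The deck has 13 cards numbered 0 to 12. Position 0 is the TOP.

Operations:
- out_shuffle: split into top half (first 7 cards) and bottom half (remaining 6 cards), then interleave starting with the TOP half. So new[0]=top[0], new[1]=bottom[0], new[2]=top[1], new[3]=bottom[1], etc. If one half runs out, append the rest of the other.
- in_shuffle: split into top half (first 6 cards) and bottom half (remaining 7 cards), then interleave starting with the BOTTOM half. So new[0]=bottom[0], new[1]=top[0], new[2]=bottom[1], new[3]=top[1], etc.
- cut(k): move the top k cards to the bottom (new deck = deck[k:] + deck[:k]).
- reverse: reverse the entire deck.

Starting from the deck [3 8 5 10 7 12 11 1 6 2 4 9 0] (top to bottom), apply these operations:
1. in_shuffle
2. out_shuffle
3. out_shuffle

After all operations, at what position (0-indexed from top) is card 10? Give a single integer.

After op 1 (in_shuffle): [11 3 1 8 6 5 2 10 4 7 9 12 0]
After op 2 (out_shuffle): [11 10 3 4 1 7 8 9 6 12 5 0 2]
After op 3 (out_shuffle): [11 9 10 6 3 12 4 5 1 0 7 2 8]
Card 10 is at position 2.

Answer: 2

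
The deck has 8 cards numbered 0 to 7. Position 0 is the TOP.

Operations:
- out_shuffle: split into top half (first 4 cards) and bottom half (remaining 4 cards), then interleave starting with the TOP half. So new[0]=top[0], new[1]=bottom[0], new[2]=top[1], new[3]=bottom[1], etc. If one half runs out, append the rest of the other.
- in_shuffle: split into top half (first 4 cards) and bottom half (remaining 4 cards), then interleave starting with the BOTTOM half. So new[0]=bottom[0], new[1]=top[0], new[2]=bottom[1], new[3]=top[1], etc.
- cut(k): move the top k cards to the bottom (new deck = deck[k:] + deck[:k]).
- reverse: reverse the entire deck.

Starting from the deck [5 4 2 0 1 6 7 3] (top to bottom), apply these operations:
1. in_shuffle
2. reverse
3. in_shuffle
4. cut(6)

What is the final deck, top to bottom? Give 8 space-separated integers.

Answer: 1 7 4 0 6 3 5 2

Derivation:
After op 1 (in_shuffle): [1 5 6 4 7 2 3 0]
After op 2 (reverse): [0 3 2 7 4 6 5 1]
After op 3 (in_shuffle): [4 0 6 3 5 2 1 7]
After op 4 (cut(6)): [1 7 4 0 6 3 5 2]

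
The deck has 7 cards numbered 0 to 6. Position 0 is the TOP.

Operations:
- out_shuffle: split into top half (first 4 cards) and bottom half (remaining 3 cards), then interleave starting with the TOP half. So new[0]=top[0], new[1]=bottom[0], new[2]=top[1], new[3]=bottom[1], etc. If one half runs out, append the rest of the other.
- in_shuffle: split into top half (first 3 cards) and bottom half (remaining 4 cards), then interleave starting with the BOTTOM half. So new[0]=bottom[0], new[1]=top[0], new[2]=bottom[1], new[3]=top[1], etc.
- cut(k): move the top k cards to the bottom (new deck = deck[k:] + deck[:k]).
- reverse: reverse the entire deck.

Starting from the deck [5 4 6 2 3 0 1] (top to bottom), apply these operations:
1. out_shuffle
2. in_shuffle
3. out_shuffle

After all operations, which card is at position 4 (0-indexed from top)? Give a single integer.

Answer: 6

Derivation:
After op 1 (out_shuffle): [5 3 4 0 6 1 2]
After op 2 (in_shuffle): [0 5 6 3 1 4 2]
After op 3 (out_shuffle): [0 1 5 4 6 2 3]
Position 4: card 6.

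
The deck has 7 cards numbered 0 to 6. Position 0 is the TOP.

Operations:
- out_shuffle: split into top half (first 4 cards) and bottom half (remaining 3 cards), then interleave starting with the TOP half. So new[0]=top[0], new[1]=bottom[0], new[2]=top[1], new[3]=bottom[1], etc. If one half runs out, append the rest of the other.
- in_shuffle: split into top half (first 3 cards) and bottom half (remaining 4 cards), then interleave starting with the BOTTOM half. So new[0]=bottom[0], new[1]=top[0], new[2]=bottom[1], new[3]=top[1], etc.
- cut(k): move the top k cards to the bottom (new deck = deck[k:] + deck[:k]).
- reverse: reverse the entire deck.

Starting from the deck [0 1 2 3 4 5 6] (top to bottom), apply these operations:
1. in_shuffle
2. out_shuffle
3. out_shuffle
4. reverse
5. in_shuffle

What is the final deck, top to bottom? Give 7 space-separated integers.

Answer: 6 2 5 1 4 0 3

Derivation:
After op 1 (in_shuffle): [3 0 4 1 5 2 6]
After op 2 (out_shuffle): [3 5 0 2 4 6 1]
After op 3 (out_shuffle): [3 4 5 6 0 1 2]
After op 4 (reverse): [2 1 0 6 5 4 3]
After op 5 (in_shuffle): [6 2 5 1 4 0 3]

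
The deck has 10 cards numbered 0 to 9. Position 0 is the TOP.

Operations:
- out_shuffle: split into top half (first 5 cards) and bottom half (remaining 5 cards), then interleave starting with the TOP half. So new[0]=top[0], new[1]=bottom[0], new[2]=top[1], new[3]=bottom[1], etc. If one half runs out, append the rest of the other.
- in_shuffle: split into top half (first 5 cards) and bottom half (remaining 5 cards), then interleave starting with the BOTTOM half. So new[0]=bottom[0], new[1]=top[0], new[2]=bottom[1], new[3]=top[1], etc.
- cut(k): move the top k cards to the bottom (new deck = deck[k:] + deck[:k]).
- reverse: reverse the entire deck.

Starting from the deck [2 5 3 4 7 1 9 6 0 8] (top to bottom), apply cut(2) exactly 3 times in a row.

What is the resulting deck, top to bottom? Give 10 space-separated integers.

After op 1 (cut(2)): [3 4 7 1 9 6 0 8 2 5]
After op 2 (cut(2)): [7 1 9 6 0 8 2 5 3 4]
After op 3 (cut(2)): [9 6 0 8 2 5 3 4 7 1]

Answer: 9 6 0 8 2 5 3 4 7 1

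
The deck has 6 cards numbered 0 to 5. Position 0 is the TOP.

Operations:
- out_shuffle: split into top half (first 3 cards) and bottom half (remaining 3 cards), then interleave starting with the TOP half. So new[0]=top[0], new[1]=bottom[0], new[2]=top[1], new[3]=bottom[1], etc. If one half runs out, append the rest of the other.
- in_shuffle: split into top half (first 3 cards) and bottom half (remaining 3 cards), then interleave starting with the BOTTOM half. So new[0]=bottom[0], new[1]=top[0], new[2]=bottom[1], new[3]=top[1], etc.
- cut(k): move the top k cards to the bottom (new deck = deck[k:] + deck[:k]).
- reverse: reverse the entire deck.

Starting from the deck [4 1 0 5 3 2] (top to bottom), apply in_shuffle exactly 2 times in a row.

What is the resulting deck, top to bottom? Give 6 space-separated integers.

After op 1 (in_shuffle): [5 4 3 1 2 0]
After op 2 (in_shuffle): [1 5 2 4 0 3]

Answer: 1 5 2 4 0 3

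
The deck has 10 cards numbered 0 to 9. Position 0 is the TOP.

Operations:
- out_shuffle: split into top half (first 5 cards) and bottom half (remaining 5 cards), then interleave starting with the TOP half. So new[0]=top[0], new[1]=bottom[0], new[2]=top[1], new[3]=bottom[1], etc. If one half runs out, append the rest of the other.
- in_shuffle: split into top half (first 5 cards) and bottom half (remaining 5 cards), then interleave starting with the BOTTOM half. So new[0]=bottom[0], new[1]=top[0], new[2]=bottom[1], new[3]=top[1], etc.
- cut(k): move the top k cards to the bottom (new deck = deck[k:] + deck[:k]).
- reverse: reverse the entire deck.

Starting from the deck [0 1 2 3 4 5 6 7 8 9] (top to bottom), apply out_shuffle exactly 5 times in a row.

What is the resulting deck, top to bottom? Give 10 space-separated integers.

After op 1 (out_shuffle): [0 5 1 6 2 7 3 8 4 9]
After op 2 (out_shuffle): [0 7 5 3 1 8 6 4 2 9]
After op 3 (out_shuffle): [0 8 7 6 5 4 3 2 1 9]
After op 4 (out_shuffle): [0 4 8 3 7 2 6 1 5 9]
After op 5 (out_shuffle): [0 2 4 6 8 1 3 5 7 9]

Answer: 0 2 4 6 8 1 3 5 7 9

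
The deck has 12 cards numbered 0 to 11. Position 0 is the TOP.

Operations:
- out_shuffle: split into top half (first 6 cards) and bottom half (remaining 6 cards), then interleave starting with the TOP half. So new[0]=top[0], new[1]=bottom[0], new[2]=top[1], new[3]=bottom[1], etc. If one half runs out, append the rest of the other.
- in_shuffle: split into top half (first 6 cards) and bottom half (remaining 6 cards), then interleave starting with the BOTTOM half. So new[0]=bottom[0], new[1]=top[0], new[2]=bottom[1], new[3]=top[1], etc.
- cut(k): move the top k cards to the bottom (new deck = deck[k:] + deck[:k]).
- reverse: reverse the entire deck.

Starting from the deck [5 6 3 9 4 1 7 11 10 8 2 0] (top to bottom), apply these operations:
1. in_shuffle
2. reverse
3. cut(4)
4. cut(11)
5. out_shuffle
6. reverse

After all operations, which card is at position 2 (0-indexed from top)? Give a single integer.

Answer: 0

Derivation:
After op 1 (in_shuffle): [7 5 11 6 10 3 8 9 2 4 0 1]
After op 2 (reverse): [1 0 4 2 9 8 3 10 6 11 5 7]
After op 3 (cut(4)): [9 8 3 10 6 11 5 7 1 0 4 2]
After op 4 (cut(11)): [2 9 8 3 10 6 11 5 7 1 0 4]
After op 5 (out_shuffle): [2 11 9 5 8 7 3 1 10 0 6 4]
After op 6 (reverse): [4 6 0 10 1 3 7 8 5 9 11 2]
Position 2: card 0.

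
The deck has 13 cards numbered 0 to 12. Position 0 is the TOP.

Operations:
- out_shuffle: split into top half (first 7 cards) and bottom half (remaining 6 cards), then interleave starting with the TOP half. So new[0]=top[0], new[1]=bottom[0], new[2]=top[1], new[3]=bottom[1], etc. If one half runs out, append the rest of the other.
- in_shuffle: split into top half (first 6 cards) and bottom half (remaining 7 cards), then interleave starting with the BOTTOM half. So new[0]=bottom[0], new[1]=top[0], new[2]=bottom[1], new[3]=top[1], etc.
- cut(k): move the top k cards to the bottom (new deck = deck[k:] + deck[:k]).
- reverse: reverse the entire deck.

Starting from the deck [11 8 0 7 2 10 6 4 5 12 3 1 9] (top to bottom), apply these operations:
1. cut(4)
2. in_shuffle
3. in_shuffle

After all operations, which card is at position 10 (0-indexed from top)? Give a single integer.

After op 1 (cut(4)): [2 10 6 4 5 12 3 1 9 11 8 0 7]
After op 2 (in_shuffle): [3 2 1 10 9 6 11 4 8 5 0 12 7]
After op 3 (in_shuffle): [11 3 4 2 8 1 5 10 0 9 12 6 7]
Position 10: card 12.

Answer: 12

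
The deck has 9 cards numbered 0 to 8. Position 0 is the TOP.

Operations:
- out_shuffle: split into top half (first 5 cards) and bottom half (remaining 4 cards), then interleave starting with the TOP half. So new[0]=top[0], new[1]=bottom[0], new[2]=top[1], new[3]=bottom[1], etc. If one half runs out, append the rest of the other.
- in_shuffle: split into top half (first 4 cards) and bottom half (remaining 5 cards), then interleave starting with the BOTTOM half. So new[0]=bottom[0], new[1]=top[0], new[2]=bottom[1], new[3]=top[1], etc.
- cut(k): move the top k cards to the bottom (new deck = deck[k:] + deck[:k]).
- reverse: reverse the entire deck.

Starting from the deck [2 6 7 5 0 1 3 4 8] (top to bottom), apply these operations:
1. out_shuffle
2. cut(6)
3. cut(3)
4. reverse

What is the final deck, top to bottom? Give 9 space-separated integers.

Answer: 0 8 5 4 7 3 6 1 2

Derivation:
After op 1 (out_shuffle): [2 1 6 3 7 4 5 8 0]
After op 2 (cut(6)): [5 8 0 2 1 6 3 7 4]
After op 3 (cut(3)): [2 1 6 3 7 4 5 8 0]
After op 4 (reverse): [0 8 5 4 7 3 6 1 2]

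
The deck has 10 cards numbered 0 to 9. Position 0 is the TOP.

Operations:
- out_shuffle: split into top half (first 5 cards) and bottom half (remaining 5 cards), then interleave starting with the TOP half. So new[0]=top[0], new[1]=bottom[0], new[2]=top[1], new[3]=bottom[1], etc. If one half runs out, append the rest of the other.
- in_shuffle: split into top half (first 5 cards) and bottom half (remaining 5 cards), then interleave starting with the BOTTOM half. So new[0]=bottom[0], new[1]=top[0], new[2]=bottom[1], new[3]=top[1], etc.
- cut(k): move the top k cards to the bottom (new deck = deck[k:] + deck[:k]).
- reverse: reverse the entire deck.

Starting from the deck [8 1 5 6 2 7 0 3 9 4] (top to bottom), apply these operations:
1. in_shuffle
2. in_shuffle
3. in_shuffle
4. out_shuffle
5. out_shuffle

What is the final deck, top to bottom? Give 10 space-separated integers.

After op 1 (in_shuffle): [7 8 0 1 3 5 9 6 4 2]
After op 2 (in_shuffle): [5 7 9 8 6 0 4 1 2 3]
After op 3 (in_shuffle): [0 5 4 7 1 9 2 8 3 6]
After op 4 (out_shuffle): [0 9 5 2 4 8 7 3 1 6]
After op 5 (out_shuffle): [0 8 9 7 5 3 2 1 4 6]

Answer: 0 8 9 7 5 3 2 1 4 6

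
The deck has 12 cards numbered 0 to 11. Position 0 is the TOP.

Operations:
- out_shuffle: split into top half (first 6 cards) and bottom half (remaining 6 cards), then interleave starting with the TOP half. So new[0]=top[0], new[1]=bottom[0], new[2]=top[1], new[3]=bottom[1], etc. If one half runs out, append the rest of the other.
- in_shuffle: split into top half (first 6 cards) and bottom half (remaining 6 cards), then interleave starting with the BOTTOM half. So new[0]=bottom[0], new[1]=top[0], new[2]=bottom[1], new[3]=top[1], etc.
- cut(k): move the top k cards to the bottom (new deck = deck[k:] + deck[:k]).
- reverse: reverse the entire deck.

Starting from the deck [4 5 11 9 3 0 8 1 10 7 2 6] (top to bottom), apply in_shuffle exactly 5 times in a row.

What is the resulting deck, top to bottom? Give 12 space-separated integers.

After op 1 (in_shuffle): [8 4 1 5 10 11 7 9 2 3 6 0]
After op 2 (in_shuffle): [7 8 9 4 2 1 3 5 6 10 0 11]
After op 3 (in_shuffle): [3 7 5 8 6 9 10 4 0 2 11 1]
After op 4 (in_shuffle): [10 3 4 7 0 5 2 8 11 6 1 9]
After op 5 (in_shuffle): [2 10 8 3 11 4 6 7 1 0 9 5]

Answer: 2 10 8 3 11 4 6 7 1 0 9 5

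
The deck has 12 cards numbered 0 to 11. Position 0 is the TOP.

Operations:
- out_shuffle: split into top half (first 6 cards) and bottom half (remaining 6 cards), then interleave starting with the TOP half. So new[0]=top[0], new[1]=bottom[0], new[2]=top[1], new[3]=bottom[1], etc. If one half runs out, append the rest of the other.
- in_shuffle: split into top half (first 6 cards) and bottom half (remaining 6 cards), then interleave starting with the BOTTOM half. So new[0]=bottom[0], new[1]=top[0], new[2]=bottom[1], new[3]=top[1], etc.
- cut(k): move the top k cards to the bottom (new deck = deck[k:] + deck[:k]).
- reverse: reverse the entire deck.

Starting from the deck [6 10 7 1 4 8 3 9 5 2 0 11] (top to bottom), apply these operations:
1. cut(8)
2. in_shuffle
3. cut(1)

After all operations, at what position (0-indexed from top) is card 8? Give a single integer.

After op 1 (cut(8)): [5 2 0 11 6 10 7 1 4 8 3 9]
After op 2 (in_shuffle): [7 5 1 2 4 0 8 11 3 6 9 10]
After op 3 (cut(1)): [5 1 2 4 0 8 11 3 6 9 10 7]
Card 8 is at position 5.

Answer: 5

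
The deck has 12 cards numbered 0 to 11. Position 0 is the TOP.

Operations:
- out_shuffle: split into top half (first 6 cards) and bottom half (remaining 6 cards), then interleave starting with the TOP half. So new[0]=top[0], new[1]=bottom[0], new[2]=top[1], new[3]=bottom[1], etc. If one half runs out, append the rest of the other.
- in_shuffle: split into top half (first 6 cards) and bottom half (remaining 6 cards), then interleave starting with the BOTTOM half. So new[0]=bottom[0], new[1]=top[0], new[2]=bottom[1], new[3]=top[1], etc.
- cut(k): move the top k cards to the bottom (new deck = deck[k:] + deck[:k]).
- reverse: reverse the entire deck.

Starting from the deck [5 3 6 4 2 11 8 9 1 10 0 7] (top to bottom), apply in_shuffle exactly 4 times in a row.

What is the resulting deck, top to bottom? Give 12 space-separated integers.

After op 1 (in_shuffle): [8 5 9 3 1 6 10 4 0 2 7 11]
After op 2 (in_shuffle): [10 8 4 5 0 9 2 3 7 1 11 6]
After op 3 (in_shuffle): [2 10 3 8 7 4 1 5 11 0 6 9]
After op 4 (in_shuffle): [1 2 5 10 11 3 0 8 6 7 9 4]

Answer: 1 2 5 10 11 3 0 8 6 7 9 4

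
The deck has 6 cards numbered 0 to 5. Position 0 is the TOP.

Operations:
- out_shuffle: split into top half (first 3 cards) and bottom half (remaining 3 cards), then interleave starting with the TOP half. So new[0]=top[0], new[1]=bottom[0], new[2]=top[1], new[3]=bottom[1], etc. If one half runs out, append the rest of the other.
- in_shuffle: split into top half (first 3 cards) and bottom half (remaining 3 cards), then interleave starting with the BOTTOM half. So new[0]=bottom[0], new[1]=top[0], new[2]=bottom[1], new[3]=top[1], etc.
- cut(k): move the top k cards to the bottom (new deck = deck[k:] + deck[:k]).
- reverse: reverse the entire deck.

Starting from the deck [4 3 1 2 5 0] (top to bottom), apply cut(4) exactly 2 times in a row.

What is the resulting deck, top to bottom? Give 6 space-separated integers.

Answer: 1 2 5 0 4 3

Derivation:
After op 1 (cut(4)): [5 0 4 3 1 2]
After op 2 (cut(4)): [1 2 5 0 4 3]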